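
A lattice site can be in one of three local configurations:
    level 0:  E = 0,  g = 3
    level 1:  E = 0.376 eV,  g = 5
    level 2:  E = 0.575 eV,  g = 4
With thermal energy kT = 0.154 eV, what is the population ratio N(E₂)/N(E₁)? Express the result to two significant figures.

n₂/n₁ = (g₂/g₁) exp[−(E₂−E₁)/kT] = (4/5) × exp(−(0.199 eV)/(0.154 eV)) = (4/5) × exp(-1.292) = 0.22.

0.22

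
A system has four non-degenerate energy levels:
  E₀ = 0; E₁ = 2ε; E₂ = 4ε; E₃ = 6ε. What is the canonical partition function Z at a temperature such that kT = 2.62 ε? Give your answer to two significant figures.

Z = 1.8

Eᵢ/kT = 0, 0.7634, 1.527, 2.290.
Z = Σ e^(−Eᵢ/kT) = e^(−0) + e^(−0.7634) + e^(−1.527) + e^(−2.290) = 1.000 + 0.4661 + 0.2172 + 0.1013 = 1.785.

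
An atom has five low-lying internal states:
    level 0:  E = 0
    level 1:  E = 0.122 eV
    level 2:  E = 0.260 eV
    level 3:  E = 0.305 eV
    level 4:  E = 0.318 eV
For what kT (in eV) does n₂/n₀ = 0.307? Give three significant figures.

n₂/n₀ = exp[−(E₂−E₀)/kT] = 0.307.
⇒ (E₂−E₀)/kT = ln(1/0.307) = ln(3.2573) = 1.1809.
kT = 0.260 eV / 1.1809 = 0.220 eV.

0.220 eV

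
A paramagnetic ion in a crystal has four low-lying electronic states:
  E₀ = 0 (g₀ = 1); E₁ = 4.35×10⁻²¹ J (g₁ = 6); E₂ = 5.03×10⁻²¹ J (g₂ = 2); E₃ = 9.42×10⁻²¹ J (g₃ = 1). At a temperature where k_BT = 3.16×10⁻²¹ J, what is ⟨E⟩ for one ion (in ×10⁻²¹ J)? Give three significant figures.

3.07 ×10⁻²¹ J

Eᵢ/kT = 0, 1.3766, 1.5918, 2.9810.
Z = Σ gᵢe^(−Eᵢ/kT) = 1·e^(−0) + 6·e^(−1.3766) + 2·e^(−1.5918) + 1·e^(−2.9810) = 1.0000 + 1.5146 + 0.40712 + 0.050742 = 2.9725.
⟨E⟩ = Σ Eᵢ gᵢe^(−Eᵢ/kT) / Z = (0·1.0000 + 4.35·1.5146 + 5.03·0.40712 + 9.42·0.050742) / 2.9725 = 3.07 ×10⁻²¹ J.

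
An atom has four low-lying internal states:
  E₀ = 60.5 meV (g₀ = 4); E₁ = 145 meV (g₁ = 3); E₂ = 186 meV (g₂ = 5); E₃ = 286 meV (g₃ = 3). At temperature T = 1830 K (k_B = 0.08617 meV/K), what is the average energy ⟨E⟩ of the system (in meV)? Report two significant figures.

k_BT = 0.08617 × 1830 K = 157.7 meV.
Eᵢ/kT = 0.3836, 0.9195, 1.179, 1.814.
Z = Σ gᵢe^(−Eᵢ/kT) = 4·e^(−0.3836) + 3·e^(−0.9195) + 5·e^(−1.179) + 3·e^(−1.814) = 2.726 + 1.196 + 1.538 + 0.4890 = 5.949.
⟨E⟩ = Σ Eᵢ gᵢe^(−Eᵢ/kT) / Z = (60.5·2.726 + 145·1.196 + 186·1.538 + 286·0.4890) / 5.949 = 130 meV.

130 meV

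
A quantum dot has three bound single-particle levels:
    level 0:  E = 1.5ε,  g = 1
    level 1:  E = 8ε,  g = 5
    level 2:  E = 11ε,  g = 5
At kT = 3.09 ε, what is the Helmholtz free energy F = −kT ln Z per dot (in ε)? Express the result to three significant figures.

Eᵢ/kT = 0.48544, 2.5890, 3.5599.
Z = Σ gᵢe^(−Eᵢ/kT) = 1·e^(−0.48544) + 5·e^(−2.5890) + 5·e^(−3.5599) = 0.61543 + 0.37548 + 0.14221 = 1.1331.
F = −kT ln Z = −3.09 × ln(1.1331) = −3.09 × 0.12496 = -0.386 ε.

-0.386 ε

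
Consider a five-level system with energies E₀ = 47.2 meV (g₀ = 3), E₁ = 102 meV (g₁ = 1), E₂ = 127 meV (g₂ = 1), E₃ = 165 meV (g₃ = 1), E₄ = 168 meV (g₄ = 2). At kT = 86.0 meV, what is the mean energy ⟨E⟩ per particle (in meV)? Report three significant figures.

Eᵢ/kT = 0.54884, 1.1860, 1.4767, 1.9186, 1.9535.
Z = Σ gᵢe^(−Eᵢ/kT) = 3·e^(−0.54884) + 1·e^(−1.1860) + 1·e^(−1.4767) + 1·e^(−1.9186) + 2·e^(−1.9535) = 1.7329 + 0.30544 + 0.22839 + 0.14681 + 0.28355 = 2.6971.
⟨E⟩ = Σ Eᵢ gᵢe^(−Eᵢ/kT) / Z = (47.2·1.7329 + 102·0.30544 + 127·0.22839 + 165·0.14681 + 168·0.28355) / 2.6971 = 79.3 meV.

79.3 meV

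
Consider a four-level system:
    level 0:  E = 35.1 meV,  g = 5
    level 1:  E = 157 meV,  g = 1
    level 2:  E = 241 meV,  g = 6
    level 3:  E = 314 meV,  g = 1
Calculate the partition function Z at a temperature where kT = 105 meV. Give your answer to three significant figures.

Z = 4.46

Eᵢ/kT = 0.33429, 1.4952, 2.2952, 2.9905.
Z = Σ gᵢe^(−Eᵢ/kT) = 5·e^(−0.33429) + 1·e^(−1.4952) + 6·e^(−2.2952) + 1·e^(−2.9905) = 3.5792 + 0.22420 + 0.60445 + 0.050262 = 4.4581.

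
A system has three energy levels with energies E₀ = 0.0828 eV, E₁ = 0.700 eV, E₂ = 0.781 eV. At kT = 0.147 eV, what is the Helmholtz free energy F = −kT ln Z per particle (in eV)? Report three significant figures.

Eᵢ/kT = 0.56327, 4.7619, 5.3129.
Z = Σ e^(−Eᵢ/kT) = e^(−0.56327) + e^(−4.7619) + e^(−5.3129) = 0.56934 + 0.0085494 + 0.0049276 = 0.58282.
F = −kT ln Z = −0.147 × ln(0.58282) = −0.147 × -0.53988 = 0.0794 eV.

0.0794 eV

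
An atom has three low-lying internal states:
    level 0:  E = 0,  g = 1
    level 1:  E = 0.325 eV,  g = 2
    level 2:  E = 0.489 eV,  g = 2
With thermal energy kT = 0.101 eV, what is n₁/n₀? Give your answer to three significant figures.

0.0801

n₁/n₀ = (g₁/g₀) exp[−(E₁−E₀)/kT] = (2/1) × exp(−(0.325 eV)/(0.101 eV)) = (2/1) × exp(-3.2178) = 0.0801.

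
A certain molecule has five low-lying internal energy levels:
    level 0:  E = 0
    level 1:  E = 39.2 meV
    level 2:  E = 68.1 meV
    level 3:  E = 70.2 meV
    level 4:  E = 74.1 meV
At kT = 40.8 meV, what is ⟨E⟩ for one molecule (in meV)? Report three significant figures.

27.4 meV

Eᵢ/kT = 0, 0.96078, 1.6691, 1.7206, 1.8162.
Z = Σ e^(−Eᵢ/kT) = e^(−0) + e^(−0.96078) + e^(−1.6691) + e^(−1.7206) + e^(−1.8162) = 1.0000 + 0.38259 + 0.18842 + 0.17896 + 0.16264 = 1.9126.
⟨E⟩ = Σ Eᵢ e^(−Eᵢ/kT) / Z = (0·1.0000 + 39.2·0.38259 + 68.1·0.18842 + 70.2·0.17896 + 74.1·0.16264) / 1.9126 = 27.4 meV.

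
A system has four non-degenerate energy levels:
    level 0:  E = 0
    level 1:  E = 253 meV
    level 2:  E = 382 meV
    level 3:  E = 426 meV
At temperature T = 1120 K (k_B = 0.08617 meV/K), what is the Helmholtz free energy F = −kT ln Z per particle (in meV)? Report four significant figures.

k_BT = 0.08617 × 1120 K = 96.5104 meV.
Eᵢ/kT = 0, 2.62148, 3.95812, 4.41403.
Z = Σ e^(−Eᵢ/kT) = e^(−0) + e^(−2.62148) + e^(−3.95812) + e^(−4.41403) = 1.00000 + 0.0726952 + 0.0190990 + 0.0121063 = 1.10390.
F = −kT ln Z = −96.5104 × ln(1.10390) = −96.5104 × 0.0988494 = -9.540 meV.

-9.540 meV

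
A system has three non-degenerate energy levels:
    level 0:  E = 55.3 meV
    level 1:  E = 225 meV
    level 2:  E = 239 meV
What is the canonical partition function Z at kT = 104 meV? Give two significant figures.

Eᵢ/kT = 0.5317, 2.163, 2.298.
Z = Σ e^(−Eᵢ/kT) = e^(−0.5317) + e^(−2.163) + e^(−2.298) = 0.5876 + 0.1150 + 0.1005 = 0.8031.

Z = 0.80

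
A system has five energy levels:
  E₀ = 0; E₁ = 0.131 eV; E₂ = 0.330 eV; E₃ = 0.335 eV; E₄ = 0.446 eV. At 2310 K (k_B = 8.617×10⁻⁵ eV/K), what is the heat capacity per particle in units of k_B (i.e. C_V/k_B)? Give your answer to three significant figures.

k_BT = 8.617×10⁻⁵ × 2310 K = 0.19905 eV.
Eᵢ/kT = 0, 0.65813, 1.6579, 1.6830, 2.2406.
Z = Σ e^(−Eᵢ/kT) = e^(−0) + e^(−0.65813) + e^(−1.6579) + e^(−1.6830) + e^(−2.2406) = 1.0000 + 0.51782 + 0.19054 + 0.18582 + 0.10639 = 2.0006.
⟨E⟩ = 0.12017 eV, ⟨E²⟩ = 0.035815 eV².
C_V/k_B = (⟨E²⟩ − ⟨E⟩²)/(kT)² = (0.035815 − 0.014441)/0.039621 = 0.539.

0.539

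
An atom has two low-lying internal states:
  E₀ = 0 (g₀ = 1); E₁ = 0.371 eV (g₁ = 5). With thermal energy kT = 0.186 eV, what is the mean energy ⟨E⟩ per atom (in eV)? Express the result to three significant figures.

Eᵢ/kT = 0, 1.9946.
Z = Σ gᵢe^(−Eᵢ/kT) = 1·e^(−0) + 5·e^(−1.9946) = 1.0000 + 0.68034 = 1.6803.
⟨E⟩ = Σ Eᵢ gᵢe^(−Eᵢ/kT) / Z = (0·1.0000 + 0.371·0.68034) / 1.6803 = 0.150 eV.

0.150 eV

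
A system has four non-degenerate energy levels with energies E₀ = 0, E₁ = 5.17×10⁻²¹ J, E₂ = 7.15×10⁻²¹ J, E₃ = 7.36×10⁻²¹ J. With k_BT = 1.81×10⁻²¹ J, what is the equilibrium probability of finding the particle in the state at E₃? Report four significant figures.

0.01567

Eᵢ/kT = 0, 2.85635, 3.95028, 4.06630.
Z = Σ e^(−Eᵢ/kT) = e^(−0) + e^(−2.85635) + e^(−3.95028) + e^(−4.06630) = 1.00000 + 0.0574782 + 0.0192493 + 0.0171407 = 1.09387.
P₃ = e^(−E₃/kT) / Z = 0.0171407/1.09387 = 0.01567.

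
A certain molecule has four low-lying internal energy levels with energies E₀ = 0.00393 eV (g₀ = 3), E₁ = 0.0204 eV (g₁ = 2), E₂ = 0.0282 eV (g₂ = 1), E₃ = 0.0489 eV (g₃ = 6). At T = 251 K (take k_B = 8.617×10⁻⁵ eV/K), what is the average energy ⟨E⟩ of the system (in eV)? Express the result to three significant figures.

0.0153 eV

k_BT = 8.617×10⁻⁵ × 251 K = 0.021629 eV.
Eᵢ/kT = 0.18170, 0.94318, 1.3038, 2.2609.
Z = Σ gᵢe^(−Eᵢ/kT) = 3·e^(−0.18170) + 2·e^(−0.94318) + 1·e^(−1.3038) + 6·e^(−2.2609) = 2.5016 + 0.77878 + 0.27150 + 0.62554 = 4.1774.
⟨E⟩ = Σ Eᵢ gᵢe^(−Eᵢ/kT) / Z = (0.00393·2.5016 + 0.0204·0.77878 + 0.0282·0.27150 + 0.0489·0.62554) / 4.1774 = 0.0153 eV.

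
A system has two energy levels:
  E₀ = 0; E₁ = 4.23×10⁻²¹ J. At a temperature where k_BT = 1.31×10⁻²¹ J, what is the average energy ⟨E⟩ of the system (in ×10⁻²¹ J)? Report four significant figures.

Eᵢ/kT = 0, 3.22901.
Z = Σ e^(−Eᵢ/kT) = e^(−0) + e^(−3.22901) = 1.00000 + 0.0395967 = 1.03960.
⟨E⟩ = Σ Eᵢ e^(−Eᵢ/kT) / Z = (0·1.00000 + 4.23·0.0395967) / 1.03960 = 0.1611 ×10⁻²¹ J.

0.1611 ×10⁻²¹ J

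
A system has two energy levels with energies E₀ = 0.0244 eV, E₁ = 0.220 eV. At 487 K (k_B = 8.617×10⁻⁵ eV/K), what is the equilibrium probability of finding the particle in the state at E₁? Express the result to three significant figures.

0.00937

k_BT = 8.617×10⁻⁵ × 487 K = 0.041965 eV.
Eᵢ/kT = 0.58144, 5.2425.
Z = Σ e^(−Eᵢ/kT) = e^(−0.58144) + e^(−5.2425) = 0.55909 + 0.0052870 = 0.56438.
P₁ = e^(−E₁/kT) / Z = 0.0052870/0.56438 = 0.00937.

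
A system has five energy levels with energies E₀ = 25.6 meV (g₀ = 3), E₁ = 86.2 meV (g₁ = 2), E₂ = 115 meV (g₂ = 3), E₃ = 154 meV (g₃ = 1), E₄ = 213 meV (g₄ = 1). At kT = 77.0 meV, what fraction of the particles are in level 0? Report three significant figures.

0.585

Eᵢ/kT = 0.33247, 1.1195, 1.4935, 2.0000, 2.7662.
Z = Σ gᵢe^(−Eᵢ/kT) = 3·e^(−0.33247) + 2·e^(−1.1195) + 3·e^(−1.4935) + 1·e^(−2.0000) + 1·e^(−2.7662) = 2.1515 + 0.65289 + 0.67376 + 0.13534 + 0.062901 = 3.6764.
P₀ = g₀ e^(−E₀/kT) / Z = 2.1515/3.6764 = 0.585.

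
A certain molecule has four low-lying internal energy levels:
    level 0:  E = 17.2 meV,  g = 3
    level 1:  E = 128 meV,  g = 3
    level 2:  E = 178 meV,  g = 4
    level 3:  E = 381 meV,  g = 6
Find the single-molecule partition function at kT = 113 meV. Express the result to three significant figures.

Eᵢ/kT = 0.15221, 1.1327, 1.5752, 3.3717.
Z = Σ gᵢe^(−Eᵢ/kT) = 3·e^(−0.15221) + 3·e^(−1.1327) + 4·e^(−1.5752) + 6·e^(−3.3717) = 2.5764 + 0.96649 + 0.82786 + 0.20599 = 4.5767.

Z = 4.58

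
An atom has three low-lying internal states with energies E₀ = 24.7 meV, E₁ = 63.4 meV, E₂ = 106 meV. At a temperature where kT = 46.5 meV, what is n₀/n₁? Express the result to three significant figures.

n₀/n₁ = exp[−(E₀−E₁)/kT] = exp(−(-38.7 meV)/(46.5 meV)) = exp(0.83226) = 2.30.

2.30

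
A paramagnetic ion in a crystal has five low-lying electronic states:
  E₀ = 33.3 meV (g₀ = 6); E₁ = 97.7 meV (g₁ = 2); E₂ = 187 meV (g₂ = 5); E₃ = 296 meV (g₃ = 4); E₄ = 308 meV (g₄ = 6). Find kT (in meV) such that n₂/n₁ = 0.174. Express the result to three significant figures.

n₂/n₁ = (g₂/g₁) exp[−(E₂−E₁)/kT] = 0.174.
⇒ (E₂−E₁)/kT = ln((5/2)/0.174) = ln(14.368) = 2.6650.
kT = 89.3 meV / 2.6650 = 33.5 meV.

33.5 meV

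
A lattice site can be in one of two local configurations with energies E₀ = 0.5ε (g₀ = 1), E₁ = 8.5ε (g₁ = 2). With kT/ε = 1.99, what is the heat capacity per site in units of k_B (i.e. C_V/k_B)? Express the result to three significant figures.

0.541

Eᵢ/kT = 0.25126, 4.2714.
Z = Σ gᵢe^(−Eᵢ/kT) = 1·e^(−0.25126) + 2·e^(−4.2714) = 0.77782 + 0.027924 = 0.80574.
⟨E⟩ = 0.77725 ε, ⟨E²⟩ = 2.7453 ε².
C_V/k_B = (⟨E²⟩ − ⟨E⟩²)/(kT)² = (2.7453 − 0.60412)/3.9601 = 0.541.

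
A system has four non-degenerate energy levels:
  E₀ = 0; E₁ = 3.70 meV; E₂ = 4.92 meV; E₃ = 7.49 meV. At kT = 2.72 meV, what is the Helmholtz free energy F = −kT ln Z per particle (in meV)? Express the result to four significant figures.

Eᵢ/kT = 0, 1.36029, 1.80882, 2.75368.
Z = Σ e^(−Eᵢ/kT) = e^(−0) + e^(−1.36029) + e^(−1.80882) + e^(−2.75368) = 1.00000 + 0.256586 + 0.163847 + 0.0636930 = 1.48413.
F = −kT ln Z = −2.72 × ln(1.48413) = −2.72 × 0.394829 = -1.074 meV.

-1.074 meV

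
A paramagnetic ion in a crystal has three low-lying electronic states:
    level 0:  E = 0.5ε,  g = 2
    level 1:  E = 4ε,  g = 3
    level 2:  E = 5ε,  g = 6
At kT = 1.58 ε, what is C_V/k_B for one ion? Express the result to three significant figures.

Eᵢ/kT = 0.31646, 2.5316, 3.1646.
Z = Σ gᵢe^(−Eᵢ/kT) = 2·e^(−0.31646) + 3·e^(−2.5316) + 6·e^(−3.1646) = 1.4574 + 0.23860 + 0.25339 = 1.9494.
⟨E⟩ = 1.5133 ε, ⟨E²⟩ = 5.3948 ε².
C_V/k_B = (⟨E²⟩ − ⟨E⟩²)/(kT)² = (5.3948 − 2.2901)/2.4964 = 1.24.

1.24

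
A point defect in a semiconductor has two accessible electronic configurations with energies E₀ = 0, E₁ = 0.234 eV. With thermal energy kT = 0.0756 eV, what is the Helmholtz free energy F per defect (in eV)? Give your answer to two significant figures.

-0.0033 eV

Eᵢ/kT = 0, 3.095.
Z = Σ e^(−Eᵢ/kT) = e^(−0) + e^(−3.095) = 1.000 + 0.04528 = 1.045.
F = −kT ln Z = −0.0756 × ln(1.045) = −0.0756 × 0.04402 = -0.0033 eV.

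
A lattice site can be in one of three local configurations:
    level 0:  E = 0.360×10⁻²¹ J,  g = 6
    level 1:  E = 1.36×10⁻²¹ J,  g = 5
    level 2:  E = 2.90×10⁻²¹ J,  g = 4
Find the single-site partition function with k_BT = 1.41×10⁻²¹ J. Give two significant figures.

Eᵢ/kT = 0.2553, 0.9645, 2.057.
Z = Σ gᵢe^(−Eᵢ/kT) = 6·e^(−0.2553) + 5·e^(−0.9645) + 4·e^(−2.057) = 4.648 + 1.906 + 0.5113 = 7.065.

Z = 7.1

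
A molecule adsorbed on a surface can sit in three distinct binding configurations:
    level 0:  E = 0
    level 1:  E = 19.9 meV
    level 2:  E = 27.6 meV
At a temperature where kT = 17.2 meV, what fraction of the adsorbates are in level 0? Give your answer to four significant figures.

Eᵢ/kT = 0, 1.15698, 1.60465.
Z = Σ e^(−Eᵢ/kT) = e^(−0) + e^(−1.15698) + e^(−1.60465) = 1.00000 + 0.314434 + 0.200960 = 1.51539.
P₀ = e^(−E₀/kT) / Z = 1.00000/1.51539 = 0.6599.

0.6599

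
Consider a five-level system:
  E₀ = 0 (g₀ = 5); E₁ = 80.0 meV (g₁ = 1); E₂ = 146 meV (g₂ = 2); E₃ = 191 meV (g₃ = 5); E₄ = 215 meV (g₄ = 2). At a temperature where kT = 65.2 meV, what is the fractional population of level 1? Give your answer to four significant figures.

0.05014

Eᵢ/kT = 0, 1.22699, 2.23926, 2.92945, 3.29755.
Z = Σ gᵢe^(−Eᵢ/kT) = 5·e^(−0) + 1·e^(−1.22699) + 2·e^(−2.23926) + 5·e^(−2.92945) + 2·e^(−3.29755) = 5.00000 + 0.293174 + 0.213075 + 0.267132 + 0.0739473 = 5.84733.
P₁ = g₁ e^(−E₁/kT) / Z = 0.293174/5.84733 = 0.05014.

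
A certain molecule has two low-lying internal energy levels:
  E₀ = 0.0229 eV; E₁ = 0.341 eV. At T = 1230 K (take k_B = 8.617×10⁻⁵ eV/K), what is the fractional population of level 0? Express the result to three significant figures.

k_BT = 8.617×10⁻⁵ × 1230 K = 0.10599 eV.
Eᵢ/kT = 0.21606, 3.2173.
Z = Σ e^(−Eᵢ/kT) = e^(−0.21606) + e^(−3.2173) = 0.80569 + 0.040063 = 0.84575.
P₀ = e^(−E₀/kT) / Z = 0.80569/0.84575 = 0.953.

0.953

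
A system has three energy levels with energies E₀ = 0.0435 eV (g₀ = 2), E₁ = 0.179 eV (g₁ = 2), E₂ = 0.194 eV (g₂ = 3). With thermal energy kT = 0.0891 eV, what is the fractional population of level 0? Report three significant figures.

Eᵢ/kT = 0.48822, 2.0090, 2.1773.
Z = Σ gᵢe^(−Eᵢ/kT) = 2·e^(−0.48822) + 2·e^(−2.0090) + 3·e^(−2.1773) = 1.2274 + 0.26825 + 0.34004 = 1.8357.
P₀ = g₀ e^(−E₀/kT) / Z = 1.2274/1.8357 = 0.669.

0.669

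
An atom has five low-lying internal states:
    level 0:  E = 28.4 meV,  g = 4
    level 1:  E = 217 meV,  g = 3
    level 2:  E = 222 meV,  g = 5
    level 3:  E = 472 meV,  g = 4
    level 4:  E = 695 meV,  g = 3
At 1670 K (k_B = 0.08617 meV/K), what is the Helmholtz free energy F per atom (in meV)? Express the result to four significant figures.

-237.0 meV

k_BT = 0.08617 × 1670 K = 143.904 meV.
Eᵢ/kT = 0.197354, 1.50795, 1.54270, 3.27996, 4.82961.
Z = Σ gᵢe^(−Eᵢ/kT) = 4·e^(−0.197354) + 3·e^(−1.50795) + 5·e^(−1.54270) + 4·e^(−3.27996) + 3·e^(−4.82961) = 3.28360 + 0.664090 + 1.06902 + 0.150519 + 0.0239689 = 5.19120.
F = −kT ln Z = −143.904 × ln(5.19120) = −143.904 × 1.64696 = -237.0 meV.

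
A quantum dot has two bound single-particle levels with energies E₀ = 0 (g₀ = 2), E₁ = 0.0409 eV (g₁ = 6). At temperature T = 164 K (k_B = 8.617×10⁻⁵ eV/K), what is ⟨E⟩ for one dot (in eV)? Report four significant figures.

k_BT = 8.617×10⁻⁵ × 164 K = 0.0141319 eV.
Eᵢ/kT = 0, 2.89416.
Z = Σ gᵢe^(−Eᵢ/kT) = 2·e^(−0) + 6·e^(−2.89416) = 2.00000 + 0.332073 = 2.33207.
⟨E⟩ = Σ Eᵢ gᵢe^(−Eᵢ/kT) / Z = (0·2.00000 + 0.0409·0.332073) / 2.33207 = 0.005824 eV.

0.005824 eV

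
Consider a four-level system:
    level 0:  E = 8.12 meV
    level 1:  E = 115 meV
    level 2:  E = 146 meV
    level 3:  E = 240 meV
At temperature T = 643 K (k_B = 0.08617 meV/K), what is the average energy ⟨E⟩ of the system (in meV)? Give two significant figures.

k_BT = 0.08617 × 643 K = 55.41 meV.
Eᵢ/kT = 0.1465, 2.075, 2.635, 4.331.
Z = Σ e^(−Eᵢ/kT) = e^(−0.1465) + e^(−2.075) + e^(−2.635) + e^(−4.331) = 0.8637 + 0.1256 + 0.07172 + 0.01315 = 1.074.
⟨E⟩ = Σ Eᵢ e^(−Eᵢ/kT) / Z = (8.12·0.8637 + 115·0.1256 + 146·0.07172 + 240·0.01315) / 1.074 = 33 meV.

33 meV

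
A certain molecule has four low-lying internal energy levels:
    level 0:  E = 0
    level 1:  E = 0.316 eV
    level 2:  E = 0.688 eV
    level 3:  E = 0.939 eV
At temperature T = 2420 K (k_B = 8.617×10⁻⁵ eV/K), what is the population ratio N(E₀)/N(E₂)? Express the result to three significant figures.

27.1

k_BT = 8.617×10⁻⁵ × 2420 K = 0.20853 eV.
n₀/n₂ = exp[−(E₀−E₂)/kT] = exp(−(-0.688 eV)/(0.20853 eV)) = exp(3.2993) = 27.1.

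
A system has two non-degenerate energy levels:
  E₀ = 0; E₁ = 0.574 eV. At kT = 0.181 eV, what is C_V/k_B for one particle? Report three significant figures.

Eᵢ/kT = 0, 3.1713.
Z = Σ e^(−Eᵢ/kT) = e^(−0) + e^(−3.1713) = 1.0000 + 0.041949 = 1.0419.
⟨E⟩ = 0.023110 eV, ⟨E²⟩ = 0.013265 eV².
C_V/k_B = (⟨E²⟩ − ⟨E⟩²)/(kT)² = (0.013265 − 0.00053407)/0.032761 = 0.389.

0.389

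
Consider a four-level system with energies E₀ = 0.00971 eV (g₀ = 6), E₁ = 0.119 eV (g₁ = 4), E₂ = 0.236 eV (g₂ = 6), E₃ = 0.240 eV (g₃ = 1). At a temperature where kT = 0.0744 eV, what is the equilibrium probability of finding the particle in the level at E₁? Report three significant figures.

Eᵢ/kT = 0.13051, 1.5995, 3.1720, 3.2258.
Z = Σ gᵢe^(−Eᵢ/kT) = 6·e^(−0.13051) + 4·e^(−1.5995) + 6·e^(−3.1720) + 1·e^(−3.2258) = 5.2659 + 0.80799 + 0.25152 + 0.039724 = 6.3651.
P₁ = g₁ e^(−E₁/kT) / Z = 0.80799/6.3651 = 0.127.

0.127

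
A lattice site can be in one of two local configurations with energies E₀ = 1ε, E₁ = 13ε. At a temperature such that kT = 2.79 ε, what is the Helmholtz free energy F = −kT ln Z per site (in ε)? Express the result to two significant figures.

0.96 ε

Eᵢ/kT = 0.3584, 4.659.
Z = Σ e^(−Eᵢ/kT) = e^(−0.3584) + e^(−4.659) = 0.6988 + 0.009476 = 0.7083.
F = −kT ln Z = −2.79 × ln(0.7083) = −2.79 × -0.3449 = 0.96 ε.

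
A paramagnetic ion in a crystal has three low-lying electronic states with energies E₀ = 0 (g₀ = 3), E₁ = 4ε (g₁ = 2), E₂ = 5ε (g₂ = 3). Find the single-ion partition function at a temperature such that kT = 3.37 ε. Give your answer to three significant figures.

Eᵢ/kT = 0, 1.1869, 1.4837.
Z = Σ gᵢe^(−Eᵢ/kT) = 3·e^(−0) + 2·e^(−1.1869) + 3·e^(−1.4837) = 3.0000 + 0.61033 + 0.68039 = 4.2907.

Z = 4.29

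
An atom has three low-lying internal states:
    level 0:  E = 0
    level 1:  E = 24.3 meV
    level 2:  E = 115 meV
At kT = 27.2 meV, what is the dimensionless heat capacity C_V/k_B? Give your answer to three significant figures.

Eᵢ/kT = 0, 0.89338, 4.2279.
Z = Σ e^(−Eᵢ/kT) = e^(−0) + e^(−0.89338) + e^(−4.2279) = 1.0000 + 0.40927 + 0.014583 = 1.4239.
⟨E⟩ = 8.1623 meV, ⟨E²⟩ = 305.17 meV².
C_V/k_B = (⟨E²⟩ − ⟨E⟩²)/(kT)² = (305.17 − 66.623)/739.84 = 0.322.

0.322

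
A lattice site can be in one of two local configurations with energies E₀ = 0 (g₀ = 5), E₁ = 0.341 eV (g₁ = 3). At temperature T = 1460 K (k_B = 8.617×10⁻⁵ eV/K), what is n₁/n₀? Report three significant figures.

k_BT = 8.617×10⁻⁵ × 1460 K = 0.12581 eV.
n₁/n₀ = (g₁/g₀) exp[−(E₁−E₀)/kT] = (3/5) × exp(−(0.341 eV)/(0.12581 eV)) = (3/5) × exp(-2.7104) = 0.0399.

0.0399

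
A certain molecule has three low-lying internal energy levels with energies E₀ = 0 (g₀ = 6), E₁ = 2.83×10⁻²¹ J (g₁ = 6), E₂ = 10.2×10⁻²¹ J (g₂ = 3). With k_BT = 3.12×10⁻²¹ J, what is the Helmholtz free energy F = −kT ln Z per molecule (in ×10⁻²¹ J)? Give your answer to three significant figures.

Eᵢ/kT = 0, 0.90705, 3.2692.
Z = Σ gᵢe^(−Eᵢ/kT) = 6·e^(−0) + 6·e^(−0.90705) + 3·e^(−3.2692) = 6.0000 + 2.4223 + 0.11411 = 8.5364.
F = −kT ln Z = −3.12 × ln(8.5364) = −3.12 × 2.1443 = -6.69 ×10⁻²¹ J.

-6.69 ×10⁻²¹ J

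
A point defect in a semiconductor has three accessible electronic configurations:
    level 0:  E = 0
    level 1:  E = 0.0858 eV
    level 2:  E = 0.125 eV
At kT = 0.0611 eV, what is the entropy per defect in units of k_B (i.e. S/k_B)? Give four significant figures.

0.7615

Eᵢ/kT = 0, 1.40426, 2.04583.
Z = Σ e^(−Eᵢ/kT) = e^(−0) + e^(−1.40426) + e^(−2.04583) = 1.00000 + 0.245549 + 0.129273 = 1.37482.
⟨E⟩ = Σ EᵢPᵢ = 0.0270779 eV.
S/k_B = ln Z + ⟨E⟩/kT = ln(1.37482) + 0.0270779/0.0611 = 0.318323 + 0.443173 = 0.7615.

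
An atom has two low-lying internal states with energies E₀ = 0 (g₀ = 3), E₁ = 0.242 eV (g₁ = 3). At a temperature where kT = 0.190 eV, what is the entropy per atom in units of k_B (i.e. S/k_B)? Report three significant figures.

Eᵢ/kT = 0, 1.2737.
Z = Σ gᵢe^(−Eᵢ/kT) = 3·e^(−0) + 3·e^(−1.2737) = 3.0000 + 0.83938 = 3.8394.
⟨E⟩ = Σ EᵢPᵢ = 0.052907 eV.
S/k_B = ln Z + ⟨E⟩/kT = ln(3.8394) + 0.052907/0.190 = 1.3453 + 0.27846 = 1.62.

1.62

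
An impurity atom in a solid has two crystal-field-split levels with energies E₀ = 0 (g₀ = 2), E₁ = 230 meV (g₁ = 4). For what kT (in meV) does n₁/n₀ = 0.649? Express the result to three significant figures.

204 meV

n₁/n₀ = (g₁/g₀) exp[−(E₁−E₀)/kT] = 0.649.
⇒ (E₁−E₀)/kT = ln((4/2)/0.649) = ln(3.0817) = 1.1255.
kT = 230 meV / 1.1255 = 204 meV.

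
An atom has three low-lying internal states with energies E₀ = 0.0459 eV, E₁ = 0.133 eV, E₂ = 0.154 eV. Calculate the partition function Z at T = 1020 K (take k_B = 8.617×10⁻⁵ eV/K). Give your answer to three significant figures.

k_BT = 8.617×10⁻⁵ × 1020 K = 0.087893 eV.
Eᵢ/kT = 0.52223, 1.5132, 1.7521.
Z = Σ e^(−Eᵢ/kT) = e^(−0.52223) + e^(−1.5132) + e^(−1.7521) = 0.59320 + 0.22020 + 0.17341 = 0.98681.

Z = 0.987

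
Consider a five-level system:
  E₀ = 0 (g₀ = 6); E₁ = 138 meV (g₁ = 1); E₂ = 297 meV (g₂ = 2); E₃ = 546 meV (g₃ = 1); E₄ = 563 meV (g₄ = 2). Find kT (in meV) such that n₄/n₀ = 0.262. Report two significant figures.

2300 meV

n₄/n₀ = (g₄/g₀) exp[−(E₄−E₀)/kT] = 0.262.
⇒ (E₄−E₀)/kT = ln((2/6)/0.262) = ln(1.272) = 0.2406.
kT = 563 meV / 0.2406 = 2300 meV.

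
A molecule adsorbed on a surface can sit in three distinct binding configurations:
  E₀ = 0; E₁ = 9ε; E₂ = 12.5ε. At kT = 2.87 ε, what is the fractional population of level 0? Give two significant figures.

0.95

Eᵢ/kT = 0, 3.136, 4.355.
Z = Σ e^(−Eᵢ/kT) = e^(−0) + e^(−3.136) + e^(−4.355) = 1.000 + 0.04346 + 0.01284 = 1.056.
P₀ = e^(−E₀/kT) / Z = 1.000/1.056 = 0.95.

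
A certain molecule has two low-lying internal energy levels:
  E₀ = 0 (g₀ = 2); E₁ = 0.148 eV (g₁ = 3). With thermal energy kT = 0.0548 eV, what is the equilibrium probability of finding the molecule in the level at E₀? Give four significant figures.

0.9085

Eᵢ/kT = 0, 2.70073.
Z = Σ gᵢe^(−Eᵢ/kT) = 2·e^(−0) + 3·e^(−2.70073) = 2.00000 + 0.201469 = 2.20147.
P₀ = g₀ e^(−E₀/kT) / Z = 2.00000/2.20147 = 0.9085.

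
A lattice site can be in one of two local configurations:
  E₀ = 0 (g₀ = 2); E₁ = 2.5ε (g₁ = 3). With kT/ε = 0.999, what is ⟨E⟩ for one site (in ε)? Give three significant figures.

0.273 ε

Eᵢ/kT = 0, 2.5025.
Z = Σ gᵢe^(−Eᵢ/kT) = 2·e^(−0) + 3·e^(−2.5025) = 2.0000 + 0.24564 = 2.2456.
⟨E⟩ = Σ Eᵢ gᵢe^(−Eᵢ/kT) / Z = (0·2.0000 + 2.5·0.24564) / 2.2456 = 0.273 ε.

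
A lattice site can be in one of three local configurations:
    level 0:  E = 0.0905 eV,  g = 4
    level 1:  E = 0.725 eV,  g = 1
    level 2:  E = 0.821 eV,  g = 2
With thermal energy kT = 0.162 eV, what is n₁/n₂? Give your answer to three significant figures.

n₁/n₂ = (g₁/g₂) exp[−(E₁−E₂)/kT] = (1/2) × exp(−(-0.096 eV)/(0.162 eV)) = (1/2) × exp(0.59259) = 0.904.

0.904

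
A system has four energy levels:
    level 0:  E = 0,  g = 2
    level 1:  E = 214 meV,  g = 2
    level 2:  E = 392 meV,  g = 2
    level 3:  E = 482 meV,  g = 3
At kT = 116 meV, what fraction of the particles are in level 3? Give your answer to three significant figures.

0.0194

Eᵢ/kT = 0, 1.8448, 3.3793, 4.1552.
Z = Σ gᵢe^(−Eᵢ/kT) = 2·e^(−0) + 2·e^(−1.8448) + 2·e^(−3.3793) + 3·e^(−4.1552) = 2.0000 + 0.31611 + 0.068143 + 0.047048 = 2.4313.
P₃ = g₃ e^(−E₃/kT) / Z = 0.047048/2.4313 = 0.0194.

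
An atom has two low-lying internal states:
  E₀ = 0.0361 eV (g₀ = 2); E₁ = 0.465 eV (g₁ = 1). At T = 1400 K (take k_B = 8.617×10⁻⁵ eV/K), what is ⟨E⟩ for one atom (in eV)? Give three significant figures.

k_BT = 8.617×10⁻⁵ × 1400 K = 0.12064 eV.
Eᵢ/kT = 0.29924, 3.8544.
Z = Σ gᵢe^(−Eᵢ/kT) = 2·e^(−0.29924) + 1·e^(−3.8544) = 1.4828 + 0.021186 = 1.5040.
⟨E⟩ = Σ Eᵢ gᵢe^(−Eᵢ/kT) / Z = (0.0361·1.4828 + 0.465·0.021186) / 1.5040 = 0.0421 eV.

0.0421 eV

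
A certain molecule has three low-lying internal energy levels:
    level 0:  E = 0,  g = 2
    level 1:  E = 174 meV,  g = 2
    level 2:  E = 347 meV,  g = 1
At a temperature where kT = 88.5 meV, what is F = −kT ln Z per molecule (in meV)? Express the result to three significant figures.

-73.7 meV

Eᵢ/kT = 0, 1.9661, 3.9209.
Z = Σ gᵢe^(−Eᵢ/kT) = 2·e^(−0) + 2·e^(−1.9661) + 1·e^(−3.9209) = 2.0000 + 0.28000 + 0.019823 = 2.2998.
F = −kT ln Z = −88.5 × ln(2.2998) = −88.5 × 0.83282 = -73.7 meV.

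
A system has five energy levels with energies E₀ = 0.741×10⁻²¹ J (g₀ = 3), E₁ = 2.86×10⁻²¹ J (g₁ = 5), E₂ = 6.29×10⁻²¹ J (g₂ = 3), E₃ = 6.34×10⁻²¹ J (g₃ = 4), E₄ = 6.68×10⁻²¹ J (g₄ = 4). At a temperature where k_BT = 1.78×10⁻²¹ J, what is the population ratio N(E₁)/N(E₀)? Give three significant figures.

n₁/n₀ = (g₁/g₀) exp[−(E₁−E₀)/kT] = (5/3) × exp(−(2.119 ×10⁻²¹ J)/(1.78 ×10⁻²¹ J)) = (5/3) × exp(-1.1904) = 0.507.

0.507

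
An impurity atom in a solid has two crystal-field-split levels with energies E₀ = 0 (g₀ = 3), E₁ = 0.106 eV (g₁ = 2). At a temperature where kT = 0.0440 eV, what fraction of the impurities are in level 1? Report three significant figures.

Eᵢ/kT = 0, 2.4091.
Z = Σ gᵢe^(−Eᵢ/kT) = 3·e^(−0) + 2·e^(−2.4091) = 3.0000 + 0.17979 = 3.1798.
P₁ = g₁ e^(−E₁/kT) / Z = 0.17979/3.1798 = 0.0565.

0.0565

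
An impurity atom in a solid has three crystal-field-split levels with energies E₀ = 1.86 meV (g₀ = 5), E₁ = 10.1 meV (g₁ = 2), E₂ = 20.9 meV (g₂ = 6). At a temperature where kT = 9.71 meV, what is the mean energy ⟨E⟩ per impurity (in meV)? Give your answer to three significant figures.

5.31 meV

Eᵢ/kT = 0.19156, 1.0402, 2.1524.
Z = Σ gᵢe^(−Eᵢ/kT) = 5·e^(−0.19156) + 2·e^(−1.0402) + 6·e^(−2.1524) = 4.1284 + 0.70677 + 0.69723 = 5.5324.
⟨E⟩ = Σ Eᵢ gᵢe^(−Eᵢ/kT) / Z = (1.86·4.1284 + 10.1·0.70677 + 20.9·0.69723) / 5.5324 = 5.31 meV.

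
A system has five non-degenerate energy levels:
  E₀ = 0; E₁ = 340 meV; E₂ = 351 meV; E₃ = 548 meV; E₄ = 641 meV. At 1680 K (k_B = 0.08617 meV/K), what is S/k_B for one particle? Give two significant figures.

0.67

k_BT = 0.08617 × 1680 K = 144.8 meV.
Eᵢ/kT = 0, 2.348, 2.424, 3.785, 4.427.
Z = Σ e^(−Eᵢ/kT) = e^(−0) + e^(−2.348) + e^(−2.424) + e^(−3.785) + e^(−4.427) = 1.000 + 0.09556 + 0.08857 + 0.02271 + 0.01195 = 1.219.
⟨E⟩ = Σ EᵢPᵢ = 68.65 meV.
S/k_B = ln Z + ⟨E⟩/kT = ln(1.219) + 68.65/144.8 = 0.1980 + 0.4741 = 0.67.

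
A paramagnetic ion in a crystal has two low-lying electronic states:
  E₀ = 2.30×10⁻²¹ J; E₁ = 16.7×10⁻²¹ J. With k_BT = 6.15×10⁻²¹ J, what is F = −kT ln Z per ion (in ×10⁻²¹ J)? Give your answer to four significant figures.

1.735 ×10⁻²¹ J

Eᵢ/kT = 0.373984, 2.71545.
Z = Σ e^(−Eᵢ/kT) = e^(−0.373984) + e^(−2.71545) = 0.687988 + 0.0661752 = 0.754163.
F = −kT ln Z = −6.15 × ln(0.754163) = −6.15 × -0.282147 = 1.735 ×10⁻²¹ J.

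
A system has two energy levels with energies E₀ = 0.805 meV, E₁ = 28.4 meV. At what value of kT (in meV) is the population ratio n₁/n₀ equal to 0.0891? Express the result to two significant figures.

11 meV

n₁/n₀ = exp[−(E₁−E₀)/kT] = 0.0891.
⇒ (E₁−E₀)/kT = ln(1/0.0891) = ln(11.22) = 2.418.
kT = 27.595 meV / 2.418 = 11 meV.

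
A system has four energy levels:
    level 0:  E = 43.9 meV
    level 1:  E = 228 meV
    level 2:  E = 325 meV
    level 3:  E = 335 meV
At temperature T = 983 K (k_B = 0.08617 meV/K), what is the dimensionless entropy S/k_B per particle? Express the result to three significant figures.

0.572

k_BT = 0.08617 × 983 K = 84.705 meV.
Eᵢ/kT = 0.51827, 2.6917, 3.8368, 3.9549.
Z = Σ e^(−Eᵢ/kT) = e^(−0.51827) + e^(−2.6917) + e^(−3.8368) + e^(−3.9549) = 0.59555 + 0.067766 + 0.021562 + 0.019161 = 0.70404.
⟨E⟩ = Σ EᵢPᵢ = 78.152 meV.
S/k_B = ln Z + ⟨E⟩/kT = ln(0.70404) + 78.152/84.705 = -0.35092 + 0.92264 = 0.572.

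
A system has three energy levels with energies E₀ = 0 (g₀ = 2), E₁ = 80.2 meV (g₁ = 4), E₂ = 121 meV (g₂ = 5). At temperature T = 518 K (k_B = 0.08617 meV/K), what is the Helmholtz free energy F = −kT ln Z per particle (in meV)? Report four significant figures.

-48.97 meV

k_BT = 0.08617 × 518 K = 44.6361 meV.
Eᵢ/kT = 0, 1.79675, 2.71081.
Z = Σ gᵢe^(−Eᵢ/kT) = 2·e^(−0) + 4·e^(−1.79675) + 5·e^(−2.71081) = 2.00000 + 0.663348 + 0.332415 = 2.99576.
F = −kT ln Z = −44.6361 × ln(2.99576) = −44.6361 × 1.09720 = -48.97 meV.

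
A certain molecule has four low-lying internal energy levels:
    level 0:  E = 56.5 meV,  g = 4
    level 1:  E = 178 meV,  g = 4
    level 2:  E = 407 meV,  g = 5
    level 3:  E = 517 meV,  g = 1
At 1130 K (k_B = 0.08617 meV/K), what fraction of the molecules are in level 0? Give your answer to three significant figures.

k_BT = 0.08617 × 1130 K = 97.372 meV.
Eᵢ/kT = 0.58025, 1.8280, 4.1798, 5.3095.
Z = Σ gᵢe^(−Eᵢ/kT) = 4·e^(−0.58025) + 4·e^(−1.8280) + 5·e^(−4.1798) + 1·e^(−5.3095) = 2.2390 + 0.64294 + 0.076508 + 0.0049444 = 2.9634.
P₀ = g₀ e^(−E₀/kT) / Z = 2.2390/2.9634 = 0.756.

0.756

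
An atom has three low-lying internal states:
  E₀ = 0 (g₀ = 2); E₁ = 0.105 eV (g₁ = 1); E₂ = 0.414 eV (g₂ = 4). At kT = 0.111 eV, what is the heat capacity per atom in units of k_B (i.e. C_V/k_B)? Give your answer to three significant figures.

Eᵢ/kT = 0, 0.94595, 3.7297.
Z = Σ gᵢe^(−Eᵢ/kT) = 2·e^(−0) + 1·e^(−0.94595) + 4·e^(−3.7297) = 2.0000 + 0.38831 + 0.096000 = 2.4843.
⟨E⟩ = 0.032410 eV, ⟨E²⟩ = 0.0083465 eV².
C_V/k_B = (⟨E²⟩ − ⟨E⟩²)/(kT)² = (0.0083465 − 0.0010504)/0.012321 = 0.592.

0.592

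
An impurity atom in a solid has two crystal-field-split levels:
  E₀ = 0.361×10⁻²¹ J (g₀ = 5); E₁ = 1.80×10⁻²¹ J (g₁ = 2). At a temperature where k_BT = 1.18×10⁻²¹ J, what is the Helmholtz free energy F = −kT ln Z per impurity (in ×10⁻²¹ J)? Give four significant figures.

Eᵢ/kT = 0.305932, 1.52542.
Z = Σ gᵢe^(−Eᵢ/kT) = 5·e^(−0.305932) + 2·e^(−1.52542) = 3.68218 + 0.435059 = 4.11724.
F = −kT ln Z = −1.18 × ln(4.11724) = −1.18 × 1.41518 = -1.670 ×10⁻²¹ J.

-1.670 ×10⁻²¹ J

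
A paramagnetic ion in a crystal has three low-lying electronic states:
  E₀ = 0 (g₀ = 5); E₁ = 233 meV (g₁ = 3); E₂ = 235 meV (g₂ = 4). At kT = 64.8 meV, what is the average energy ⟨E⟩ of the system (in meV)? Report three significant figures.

8.52 meV

Eᵢ/kT = 0, 3.5957, 3.6265.
Z = Σ gᵢe^(−Eᵢ/kT) = 5·e^(−0) + 3·e^(−3.5957) + 4·e^(−3.6265) = 5.0000 + 0.082324 + 0.10644 = 5.1888.
⟨E⟩ = Σ Eᵢ gᵢe^(−Eᵢ/kT) / Z = (0·5.0000 + 233·0.082324 + 235·0.10644) / 5.1888 = 8.52 meV.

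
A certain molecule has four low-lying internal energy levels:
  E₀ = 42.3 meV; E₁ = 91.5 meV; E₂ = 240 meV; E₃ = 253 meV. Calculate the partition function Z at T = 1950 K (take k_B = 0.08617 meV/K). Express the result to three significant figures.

Z = 1.82

k_BT = 0.08617 × 1950 K = 168.03 meV.
Eᵢ/kT = 0.25174, 0.54455, 1.4283, 1.5057.
Z = Σ e^(−Eᵢ/kT) = e^(−0.25174) + e^(−0.54455) + e^(−1.4283) + e^(−1.5057) = 0.77745 + 0.58010 + 0.23972 + 0.22186 = 1.8191.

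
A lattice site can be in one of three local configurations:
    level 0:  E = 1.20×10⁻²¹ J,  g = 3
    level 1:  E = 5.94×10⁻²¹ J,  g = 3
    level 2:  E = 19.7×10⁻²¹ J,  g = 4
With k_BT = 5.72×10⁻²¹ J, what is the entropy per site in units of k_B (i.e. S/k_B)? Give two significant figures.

Eᵢ/kT = 0.2098, 1.038, 3.444.
Z = Σ gᵢe^(−Eᵢ/kT) = 3·e^(−0.2098) + 3·e^(−1.038) + 4·e^(−3.444) = 2.432 + 1.062 + 0.1277 = 3.622.
⟨E⟩ = Σ EᵢPᵢ = 3.242 ×10⁻²¹ J.
S/k_B = ln Z + ⟨E⟩/kT = ln(3.622) + 3.242/5.72 = 1.287 + 0.5668 = 1.9.

1.9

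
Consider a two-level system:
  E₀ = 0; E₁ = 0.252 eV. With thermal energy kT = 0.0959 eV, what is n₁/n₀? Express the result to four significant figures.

n₁/n₀ = exp[−(E₁−E₀)/kT] = exp(−(0.252 eV)/(0.0959 eV)) = exp(-2.62774) = 0.07224.

0.07224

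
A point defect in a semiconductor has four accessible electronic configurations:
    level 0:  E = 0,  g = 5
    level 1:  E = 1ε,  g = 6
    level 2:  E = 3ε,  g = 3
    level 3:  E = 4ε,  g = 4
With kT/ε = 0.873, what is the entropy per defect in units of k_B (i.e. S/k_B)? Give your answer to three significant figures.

2.34

Eᵢ/kT = 0, 1.1455, 3.4364, 4.5819.
Z = Σ gᵢe^(−Eᵢ/kT) = 5·e^(−0) + 6·e^(−1.1455) + 3·e^(−3.4364) + 4·e^(−4.5819) = 5.0000 + 1.9084 + 0.096541 + 0.040942 = 7.0459.
⟨E⟩ = Σ EᵢPᵢ = 0.33520 ε.
S/k_B = ln Z + ⟨E⟩/kT = ln(7.0459) + 0.33520/0.873 = 1.9524 + 0.38396 = 2.34.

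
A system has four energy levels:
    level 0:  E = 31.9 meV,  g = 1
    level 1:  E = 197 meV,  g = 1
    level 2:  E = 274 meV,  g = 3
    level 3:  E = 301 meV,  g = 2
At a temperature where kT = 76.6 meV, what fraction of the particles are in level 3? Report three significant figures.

Eᵢ/kT = 0.41645, 2.5718, 3.5770, 3.9295.
Z = Σ gᵢe^(−Eᵢ/kT) = 1·e^(−0.41645) + 1·e^(−2.5718) + 3·e^(−3.5770) + 2·e^(−3.9295) = 0.65938 + 0.076398 + 0.083878 + 0.039307 = 0.85896.
P₃ = g₃ e^(−E₃/kT) / Z = 0.039307/0.85896 = 0.0458.

0.0458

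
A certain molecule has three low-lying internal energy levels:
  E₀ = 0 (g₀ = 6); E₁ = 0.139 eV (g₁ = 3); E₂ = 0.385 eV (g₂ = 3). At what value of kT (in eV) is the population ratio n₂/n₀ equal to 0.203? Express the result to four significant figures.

0.4271 eV

n₂/n₀ = (g₂/g₀) exp[−(E₂−E₀)/kT] = 0.203.
⇒ (E₂−E₀)/kT = ln((3/6)/0.203) = ln(2.46305) = 0.901400.
kT = 0.385 eV / 0.901400 = 0.4271 eV.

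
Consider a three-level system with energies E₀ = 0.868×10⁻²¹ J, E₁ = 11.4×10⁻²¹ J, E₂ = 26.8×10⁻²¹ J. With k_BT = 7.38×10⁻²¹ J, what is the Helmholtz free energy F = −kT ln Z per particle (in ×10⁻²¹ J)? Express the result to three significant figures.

-0.895 ×10⁻²¹ J

Eᵢ/kT = 0.11762, 1.5447, 3.6314.
Z = Σ e^(−Eᵢ/kT) = e^(−0.11762) + e^(−1.5447) + e^(−3.6314) = 0.88903 + 0.21338 + 0.026479 = 1.1289.
F = −kT ln Z = −7.38 × ln(1.1289) = −7.38 × 0.12124 = -0.895 ×10⁻²¹ J.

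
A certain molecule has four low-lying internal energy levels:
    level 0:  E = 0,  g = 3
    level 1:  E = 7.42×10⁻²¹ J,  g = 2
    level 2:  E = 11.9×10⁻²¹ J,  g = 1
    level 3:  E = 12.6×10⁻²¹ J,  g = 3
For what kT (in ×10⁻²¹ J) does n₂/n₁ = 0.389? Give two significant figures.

n₂/n₁ = (g₂/g₁) exp[−(E₂−E₁)/kT] = 0.389.
⇒ (E₂−E₁)/kT = ln((1/2)/0.389) = ln(1.285) = 0.2508.
kT = 4.48 ×10⁻²¹ J / 0.2508 = 18 ×10⁻²¹ J.

18 ×10⁻²¹ J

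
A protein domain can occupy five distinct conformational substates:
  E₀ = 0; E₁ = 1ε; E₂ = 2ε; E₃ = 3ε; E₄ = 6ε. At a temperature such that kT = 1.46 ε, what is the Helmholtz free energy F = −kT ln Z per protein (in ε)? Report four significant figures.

-0.9393 ε

Eᵢ/kT = 0, 0.684932, 1.36986, 2.05479, 4.10959.
Z = Σ e^(−Eᵢ/kT) = e^(−0) + e^(−0.684932) + e^(−1.36986) + e^(−2.05479) + e^(−4.10959) = 1.00000 + 0.504125 + 0.254143 + 0.128120 + 0.0164145 = 1.90280.
F = −kT ln Z = −1.46 × ln(1.90280) = −1.46 × 0.643326 = -0.9393 ε.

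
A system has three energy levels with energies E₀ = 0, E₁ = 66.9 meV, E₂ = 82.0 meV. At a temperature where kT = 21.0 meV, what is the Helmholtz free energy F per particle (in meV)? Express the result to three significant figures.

-1.25 meV

Eᵢ/kT = 0, 3.1857, 3.9048.
Z = Σ e^(−Eᵢ/kT) = e^(−0) + e^(−3.1857) + e^(−3.9048) = 1.0000 + 0.041349 + 0.020145 = 1.0615.
F = −kT ln Z = −21.0 × ln(1.0615) = −21.0 × 0.059683 = -1.25 meV.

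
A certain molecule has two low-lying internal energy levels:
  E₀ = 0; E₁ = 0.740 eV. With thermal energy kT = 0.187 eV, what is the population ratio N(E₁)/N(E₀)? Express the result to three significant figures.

0.0191

n₁/n₀ = exp[−(E₁−E₀)/kT] = exp(−(0.740 eV)/(0.187 eV)) = exp(-3.9572) = 0.0191.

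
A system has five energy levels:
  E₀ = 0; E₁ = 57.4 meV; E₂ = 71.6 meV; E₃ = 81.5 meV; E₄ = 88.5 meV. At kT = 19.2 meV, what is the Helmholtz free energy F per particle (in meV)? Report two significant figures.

-1.8 meV

Eᵢ/kT = 0, 2.990, 3.729, 4.245, 4.609.
Z = Σ e^(−Eᵢ/kT) = e^(−0) + e^(−2.990) + e^(−3.729) + e^(−4.245) + e^(−4.609) = 1.000 + 0.05029 + 0.02402 + 0.01434 + 0.009962 = 1.099.
F = −kT ln Z = −19.2 × ln(1.099) = −19.2 × 0.09440 = -1.8 meV.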